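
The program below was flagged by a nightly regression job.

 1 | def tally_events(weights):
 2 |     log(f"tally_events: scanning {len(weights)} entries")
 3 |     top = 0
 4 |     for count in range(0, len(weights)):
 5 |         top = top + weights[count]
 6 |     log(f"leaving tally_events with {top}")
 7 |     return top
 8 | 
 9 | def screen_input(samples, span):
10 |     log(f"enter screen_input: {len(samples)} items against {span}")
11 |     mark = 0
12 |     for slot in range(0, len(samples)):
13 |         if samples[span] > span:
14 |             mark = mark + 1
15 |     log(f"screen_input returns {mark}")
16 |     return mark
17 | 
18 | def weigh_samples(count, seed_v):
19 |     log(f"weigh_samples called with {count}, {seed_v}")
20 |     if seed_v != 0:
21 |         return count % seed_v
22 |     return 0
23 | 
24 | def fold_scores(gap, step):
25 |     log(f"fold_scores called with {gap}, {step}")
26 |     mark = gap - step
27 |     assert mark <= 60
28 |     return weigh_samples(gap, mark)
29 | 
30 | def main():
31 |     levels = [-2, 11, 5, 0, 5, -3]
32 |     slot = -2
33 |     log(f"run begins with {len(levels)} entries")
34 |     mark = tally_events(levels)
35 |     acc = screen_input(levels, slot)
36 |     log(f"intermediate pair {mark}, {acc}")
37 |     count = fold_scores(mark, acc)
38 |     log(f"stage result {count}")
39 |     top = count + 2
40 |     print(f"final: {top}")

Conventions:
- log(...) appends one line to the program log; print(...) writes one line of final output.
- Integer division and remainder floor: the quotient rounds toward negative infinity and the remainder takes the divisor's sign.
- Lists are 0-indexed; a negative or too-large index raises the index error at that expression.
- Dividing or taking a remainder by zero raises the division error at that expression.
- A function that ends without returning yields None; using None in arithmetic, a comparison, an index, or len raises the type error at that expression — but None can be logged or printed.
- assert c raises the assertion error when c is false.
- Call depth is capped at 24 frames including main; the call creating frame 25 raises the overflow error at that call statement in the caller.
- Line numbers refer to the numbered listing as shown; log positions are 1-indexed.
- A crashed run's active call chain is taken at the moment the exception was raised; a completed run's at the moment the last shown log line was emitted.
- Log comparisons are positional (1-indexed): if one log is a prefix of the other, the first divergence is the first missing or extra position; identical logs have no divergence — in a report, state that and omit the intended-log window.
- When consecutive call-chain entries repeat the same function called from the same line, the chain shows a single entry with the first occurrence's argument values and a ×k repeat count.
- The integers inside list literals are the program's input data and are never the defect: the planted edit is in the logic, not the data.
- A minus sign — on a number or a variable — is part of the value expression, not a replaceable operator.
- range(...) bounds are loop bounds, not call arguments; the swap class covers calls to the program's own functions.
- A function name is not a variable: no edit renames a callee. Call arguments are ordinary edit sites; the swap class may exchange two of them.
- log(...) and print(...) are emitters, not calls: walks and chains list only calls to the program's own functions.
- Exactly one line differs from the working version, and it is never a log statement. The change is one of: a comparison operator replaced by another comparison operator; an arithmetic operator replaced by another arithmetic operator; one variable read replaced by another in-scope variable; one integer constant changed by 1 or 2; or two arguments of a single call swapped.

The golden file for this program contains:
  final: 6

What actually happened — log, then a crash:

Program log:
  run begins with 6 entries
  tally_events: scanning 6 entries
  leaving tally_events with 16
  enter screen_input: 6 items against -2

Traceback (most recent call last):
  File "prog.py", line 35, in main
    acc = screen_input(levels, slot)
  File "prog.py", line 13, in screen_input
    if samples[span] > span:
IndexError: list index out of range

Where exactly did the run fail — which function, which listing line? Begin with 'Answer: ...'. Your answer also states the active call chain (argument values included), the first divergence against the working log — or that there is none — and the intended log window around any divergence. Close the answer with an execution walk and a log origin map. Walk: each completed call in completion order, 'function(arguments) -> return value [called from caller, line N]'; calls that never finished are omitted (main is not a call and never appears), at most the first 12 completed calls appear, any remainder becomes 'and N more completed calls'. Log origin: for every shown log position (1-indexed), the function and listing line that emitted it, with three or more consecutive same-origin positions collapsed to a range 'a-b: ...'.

Answer: the error was raised in screen_input, line 13.
Key fact: The log ends early — 4 lines, where the working version next logs 'screen_input returns 4'.
Call chain: main -> screen_input([-2, 11, 5, 0, 5, -3], -2) (called at line 35).
First divergence: position 5 (shown log ended at 4 lines; the working version continues: 'screen_input returns 4').
Intended log window:
  3: leaving tally_events with 16
  4: enter screen_input: 6 items against -2
  5: screen_input returns 4
  6: intermediate pair 16, 4
Execution walk:
  tally_events([-2, 11, 5, 0, 5, -3]) -> 16  [called from main, line 34]
Origin of each log line:
  1: emitted by main (line 33)
  2: emitted by tally_events (line 2)
  3: emitted by tally_events (line 6)
  4: emitted by screen_input (line 10)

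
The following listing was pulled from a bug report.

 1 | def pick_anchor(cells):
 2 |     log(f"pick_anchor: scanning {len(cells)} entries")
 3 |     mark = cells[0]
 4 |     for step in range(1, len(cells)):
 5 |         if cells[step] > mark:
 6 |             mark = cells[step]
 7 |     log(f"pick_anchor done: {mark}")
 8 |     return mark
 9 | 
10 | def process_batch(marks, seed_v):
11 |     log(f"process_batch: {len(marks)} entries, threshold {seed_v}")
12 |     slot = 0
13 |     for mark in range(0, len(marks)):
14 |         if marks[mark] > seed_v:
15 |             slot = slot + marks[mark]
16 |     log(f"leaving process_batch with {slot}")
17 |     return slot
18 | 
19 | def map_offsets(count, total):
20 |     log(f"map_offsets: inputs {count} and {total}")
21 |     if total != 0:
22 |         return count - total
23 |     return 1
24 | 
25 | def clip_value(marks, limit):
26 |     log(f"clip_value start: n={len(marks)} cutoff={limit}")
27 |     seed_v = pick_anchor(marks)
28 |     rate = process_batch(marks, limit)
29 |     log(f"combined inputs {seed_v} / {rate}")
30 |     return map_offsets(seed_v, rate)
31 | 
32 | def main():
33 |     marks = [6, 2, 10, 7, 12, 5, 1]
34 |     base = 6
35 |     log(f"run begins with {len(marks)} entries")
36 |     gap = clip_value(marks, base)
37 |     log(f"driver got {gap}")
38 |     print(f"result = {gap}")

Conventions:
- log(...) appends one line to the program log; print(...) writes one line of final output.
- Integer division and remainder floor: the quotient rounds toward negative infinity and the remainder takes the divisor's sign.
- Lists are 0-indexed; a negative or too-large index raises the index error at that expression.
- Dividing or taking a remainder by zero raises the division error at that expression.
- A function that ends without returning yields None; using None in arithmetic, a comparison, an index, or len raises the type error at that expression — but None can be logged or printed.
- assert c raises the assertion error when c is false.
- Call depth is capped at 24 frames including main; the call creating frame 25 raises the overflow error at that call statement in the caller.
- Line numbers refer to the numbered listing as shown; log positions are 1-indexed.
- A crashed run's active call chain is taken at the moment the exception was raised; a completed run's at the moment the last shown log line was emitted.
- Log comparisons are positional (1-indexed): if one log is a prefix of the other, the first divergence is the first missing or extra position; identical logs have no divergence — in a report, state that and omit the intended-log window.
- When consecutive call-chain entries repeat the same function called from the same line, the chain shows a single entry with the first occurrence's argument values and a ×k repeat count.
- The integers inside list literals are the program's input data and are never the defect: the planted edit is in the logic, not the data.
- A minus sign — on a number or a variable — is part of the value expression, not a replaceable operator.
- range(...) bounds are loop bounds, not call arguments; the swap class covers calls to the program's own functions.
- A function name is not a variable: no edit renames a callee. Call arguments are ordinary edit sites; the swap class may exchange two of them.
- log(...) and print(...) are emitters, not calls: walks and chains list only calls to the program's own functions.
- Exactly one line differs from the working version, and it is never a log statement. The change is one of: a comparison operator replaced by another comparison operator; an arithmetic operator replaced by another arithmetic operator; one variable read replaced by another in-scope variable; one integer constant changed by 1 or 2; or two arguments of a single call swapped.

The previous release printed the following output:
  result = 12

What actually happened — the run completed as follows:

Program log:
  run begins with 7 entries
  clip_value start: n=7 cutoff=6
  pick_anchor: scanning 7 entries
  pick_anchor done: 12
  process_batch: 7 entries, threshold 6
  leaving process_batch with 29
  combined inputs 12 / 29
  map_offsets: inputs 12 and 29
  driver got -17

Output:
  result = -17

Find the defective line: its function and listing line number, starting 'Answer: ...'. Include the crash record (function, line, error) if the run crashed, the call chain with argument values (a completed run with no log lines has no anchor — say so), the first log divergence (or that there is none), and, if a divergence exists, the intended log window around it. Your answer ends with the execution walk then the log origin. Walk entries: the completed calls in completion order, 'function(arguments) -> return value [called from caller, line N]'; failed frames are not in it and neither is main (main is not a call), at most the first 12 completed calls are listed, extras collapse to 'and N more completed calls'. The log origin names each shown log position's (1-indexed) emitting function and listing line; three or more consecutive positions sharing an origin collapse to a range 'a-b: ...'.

Answer: the defect is in map_offsets at line 22.
The tell: Everything matches until log position 9, which reads 'driver got -17' in place of 'driver got 12'.
Call chain: main.
First divergence: position 9 — the shown line 'driver got -17' should read 'driver got 12'.
Intended log window:
  7: combined inputs 12 / 29
  8: map_offsets: inputs 12 and 29
  9: driver got 12
Execution walk:
  pick_anchor([6, 2, 10, 7, 12, 5, 1]) -> 12  [called from clip_value, line 27]
  process_batch([6, 2, 10, 7, 12, 5, 1], 6) -> 29  [called from clip_value, line 28]
  map_offsets(12, 29) -> -17  [called from clip_value, line 30]
  clip_value([6, 2, 10, 7, 12, 5, 1], 6) -> -17  [called from main, line 36]
Origin of each log line:
  1 — main, line 35
  2 — clip_value, line 26
  3 — pick_anchor, line 2
  4 — pick_anchor, line 7
  5 — process_batch, line 11
  6 — process_batch, line 16
  7 — clip_value, line 29
  8 — map_offsets, line 20
  9 — main, line 37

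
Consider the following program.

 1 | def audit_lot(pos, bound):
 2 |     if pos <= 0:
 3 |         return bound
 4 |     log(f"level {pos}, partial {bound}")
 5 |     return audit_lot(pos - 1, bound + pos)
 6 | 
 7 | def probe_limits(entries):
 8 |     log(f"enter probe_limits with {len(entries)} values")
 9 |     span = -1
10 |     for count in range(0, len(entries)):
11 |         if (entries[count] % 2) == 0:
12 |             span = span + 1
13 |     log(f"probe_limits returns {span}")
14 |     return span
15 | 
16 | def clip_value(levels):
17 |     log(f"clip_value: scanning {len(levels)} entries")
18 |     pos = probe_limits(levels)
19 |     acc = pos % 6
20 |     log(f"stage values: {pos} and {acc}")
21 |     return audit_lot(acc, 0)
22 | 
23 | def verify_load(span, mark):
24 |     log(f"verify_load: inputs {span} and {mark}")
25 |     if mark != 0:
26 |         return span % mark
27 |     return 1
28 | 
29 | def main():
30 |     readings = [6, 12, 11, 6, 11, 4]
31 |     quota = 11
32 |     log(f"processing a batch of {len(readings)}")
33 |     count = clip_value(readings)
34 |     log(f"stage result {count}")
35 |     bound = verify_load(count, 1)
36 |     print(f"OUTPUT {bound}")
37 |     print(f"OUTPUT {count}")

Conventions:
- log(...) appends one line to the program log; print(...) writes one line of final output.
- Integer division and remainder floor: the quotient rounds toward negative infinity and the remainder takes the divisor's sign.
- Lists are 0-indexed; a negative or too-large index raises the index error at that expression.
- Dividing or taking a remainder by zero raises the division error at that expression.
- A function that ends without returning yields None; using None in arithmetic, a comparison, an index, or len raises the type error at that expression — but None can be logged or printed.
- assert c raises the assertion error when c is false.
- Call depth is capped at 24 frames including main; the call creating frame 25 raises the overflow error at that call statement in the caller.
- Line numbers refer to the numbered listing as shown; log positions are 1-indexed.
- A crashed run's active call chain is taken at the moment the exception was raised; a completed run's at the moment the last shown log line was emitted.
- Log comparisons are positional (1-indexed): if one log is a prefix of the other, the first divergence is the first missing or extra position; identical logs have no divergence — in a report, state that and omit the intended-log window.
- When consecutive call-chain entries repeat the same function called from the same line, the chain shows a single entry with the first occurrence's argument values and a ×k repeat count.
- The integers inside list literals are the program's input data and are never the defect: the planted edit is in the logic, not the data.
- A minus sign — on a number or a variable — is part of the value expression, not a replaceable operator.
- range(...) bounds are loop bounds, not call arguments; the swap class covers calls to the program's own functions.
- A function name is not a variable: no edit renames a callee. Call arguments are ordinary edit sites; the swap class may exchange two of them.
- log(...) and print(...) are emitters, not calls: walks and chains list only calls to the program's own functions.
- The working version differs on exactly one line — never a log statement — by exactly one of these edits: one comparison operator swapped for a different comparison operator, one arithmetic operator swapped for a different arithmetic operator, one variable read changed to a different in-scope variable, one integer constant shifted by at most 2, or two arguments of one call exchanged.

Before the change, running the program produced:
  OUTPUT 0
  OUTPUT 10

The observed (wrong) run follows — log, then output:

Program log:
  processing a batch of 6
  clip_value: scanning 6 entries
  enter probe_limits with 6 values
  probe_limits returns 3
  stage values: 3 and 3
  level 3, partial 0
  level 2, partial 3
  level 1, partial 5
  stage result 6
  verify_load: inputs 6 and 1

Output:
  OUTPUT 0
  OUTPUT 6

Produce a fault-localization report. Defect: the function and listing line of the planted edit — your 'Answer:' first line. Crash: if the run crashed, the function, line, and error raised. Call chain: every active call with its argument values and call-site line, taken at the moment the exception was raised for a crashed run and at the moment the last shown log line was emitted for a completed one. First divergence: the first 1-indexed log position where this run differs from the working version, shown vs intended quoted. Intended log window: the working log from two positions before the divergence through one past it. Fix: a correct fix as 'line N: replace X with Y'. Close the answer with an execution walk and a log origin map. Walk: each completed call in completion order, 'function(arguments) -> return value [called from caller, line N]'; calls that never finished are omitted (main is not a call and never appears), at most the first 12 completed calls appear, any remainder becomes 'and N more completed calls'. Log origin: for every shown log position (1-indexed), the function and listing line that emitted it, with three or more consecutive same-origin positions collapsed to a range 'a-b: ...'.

Answer: the defect is in probe_limits at line 9.
The tell: The log first diverges at position 4: the faulty run prints 'probe_limits returns 3' where the working version prints 'probe_limits returns 4'.
Call chain: main -> verify_load(6, 1) (called at line 35).
First divergence: position 4 — the shown line 'probe_limits returns 3' should read 'probe_limits returns 4'.
Intended log window:
  2: clip_value: scanning 6 entries
  3: enter probe_limits with 6 values
  4: probe_limits returns 4
  5: stage values: 4 and 4
Execution walk:
  probe_limits([6, 12, 11, 6, 11, 4]) -> 3  [called from clip_value, line 18]
  audit_lot(0, 6) -> 6  [called from audit_lot, line 5]
  audit_lot(1, 5) -> 6  [called from audit_lot, line 5]
  audit_lot(2, 3) -> 6  [called from audit_lot, line 5]
  audit_lot(3, 0) -> 6  [called from clip_value, line 21]
  clip_value([6, 12, 11, 6, 11, 4]) -> 6  [called from main, line 33]
  verify_load(6, 1) -> 0  [called from main, line 35]
Log line origins:
  1: from main, line 32
  2: from clip_value, line 17
  3: from probe_limits, line 8
  4: from probe_limits, line 13
  5: from clip_value, line 20
  6-8: from audit_lot, line 4
  9: from main, line 34
  10: from verify_load, line 24
A correct fix: line 9: replace `-1` with `0`.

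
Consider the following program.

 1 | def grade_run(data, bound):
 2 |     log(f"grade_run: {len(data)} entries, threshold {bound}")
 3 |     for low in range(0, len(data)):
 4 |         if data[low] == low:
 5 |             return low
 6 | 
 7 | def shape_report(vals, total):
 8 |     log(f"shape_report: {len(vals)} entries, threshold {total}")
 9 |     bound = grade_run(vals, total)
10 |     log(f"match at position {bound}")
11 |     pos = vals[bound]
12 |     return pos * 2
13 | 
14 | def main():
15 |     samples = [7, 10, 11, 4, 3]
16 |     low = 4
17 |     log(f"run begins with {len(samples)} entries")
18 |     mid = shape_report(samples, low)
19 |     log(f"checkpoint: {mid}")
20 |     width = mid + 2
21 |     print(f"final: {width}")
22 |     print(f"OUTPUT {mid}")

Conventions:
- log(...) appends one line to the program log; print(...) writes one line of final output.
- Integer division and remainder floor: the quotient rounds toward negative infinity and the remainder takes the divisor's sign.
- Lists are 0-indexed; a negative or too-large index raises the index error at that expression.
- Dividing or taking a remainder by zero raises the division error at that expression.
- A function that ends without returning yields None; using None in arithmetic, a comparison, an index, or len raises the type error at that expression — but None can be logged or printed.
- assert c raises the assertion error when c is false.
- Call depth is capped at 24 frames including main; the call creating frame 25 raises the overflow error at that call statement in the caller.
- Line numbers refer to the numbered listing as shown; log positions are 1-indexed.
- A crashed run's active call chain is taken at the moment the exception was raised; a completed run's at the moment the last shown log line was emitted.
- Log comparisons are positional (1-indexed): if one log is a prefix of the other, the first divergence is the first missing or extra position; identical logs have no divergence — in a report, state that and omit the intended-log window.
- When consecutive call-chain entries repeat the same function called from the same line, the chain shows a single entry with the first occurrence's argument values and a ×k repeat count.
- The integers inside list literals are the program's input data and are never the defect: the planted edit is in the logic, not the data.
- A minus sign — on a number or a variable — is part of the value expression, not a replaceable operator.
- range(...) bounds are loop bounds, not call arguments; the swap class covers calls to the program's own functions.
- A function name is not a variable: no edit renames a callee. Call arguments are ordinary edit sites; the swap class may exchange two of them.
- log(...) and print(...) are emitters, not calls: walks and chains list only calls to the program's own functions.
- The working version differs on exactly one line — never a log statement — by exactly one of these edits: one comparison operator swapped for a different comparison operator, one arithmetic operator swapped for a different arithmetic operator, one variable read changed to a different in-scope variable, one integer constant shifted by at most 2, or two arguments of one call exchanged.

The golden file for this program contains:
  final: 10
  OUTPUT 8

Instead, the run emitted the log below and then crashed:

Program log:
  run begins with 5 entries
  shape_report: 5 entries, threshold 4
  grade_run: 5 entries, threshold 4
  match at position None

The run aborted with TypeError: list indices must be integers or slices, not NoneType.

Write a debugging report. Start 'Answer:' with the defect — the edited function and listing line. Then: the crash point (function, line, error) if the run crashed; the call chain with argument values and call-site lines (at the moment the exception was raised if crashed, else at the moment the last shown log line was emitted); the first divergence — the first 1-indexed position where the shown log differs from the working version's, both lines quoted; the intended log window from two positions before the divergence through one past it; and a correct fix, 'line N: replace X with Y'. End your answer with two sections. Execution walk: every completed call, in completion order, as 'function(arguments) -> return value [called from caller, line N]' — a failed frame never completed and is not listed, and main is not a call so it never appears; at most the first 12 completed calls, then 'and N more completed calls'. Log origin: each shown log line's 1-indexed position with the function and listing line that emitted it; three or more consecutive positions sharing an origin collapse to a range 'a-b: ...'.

Answer: the defect is in grade_run at line 4.
The tell: The log first diverges at position 4: the faulty run prints 'match at position None' where the working version prints 'match at position 3'.
Crash: shape_report, line 11, TypeError.
Call chain: main -> shape_report([7, 10, 11, 4, 3], 4) (called at line 18).
First divergence: position 4; shown 'match at position None' vs intended 'match at position 3'.
Intended log window:
  2: shape_report: 5 entries, threshold 4
  3: grade_run: 5 entries, threshold 4
  4: match at position 3
  5: checkpoint: 8
Execution walk:
  grade_run([7, 10, 11, 4, 3], 4) -> None  [called from shape_report, line 9]
Origin of each log line:
  1 — main, line 17
  2 — shape_report, line 8
  3 — grade_run, line 2
  4 — shape_report, line 10
A correct fix: line 4: replace `data[low] == low` with `data[low] == bound`.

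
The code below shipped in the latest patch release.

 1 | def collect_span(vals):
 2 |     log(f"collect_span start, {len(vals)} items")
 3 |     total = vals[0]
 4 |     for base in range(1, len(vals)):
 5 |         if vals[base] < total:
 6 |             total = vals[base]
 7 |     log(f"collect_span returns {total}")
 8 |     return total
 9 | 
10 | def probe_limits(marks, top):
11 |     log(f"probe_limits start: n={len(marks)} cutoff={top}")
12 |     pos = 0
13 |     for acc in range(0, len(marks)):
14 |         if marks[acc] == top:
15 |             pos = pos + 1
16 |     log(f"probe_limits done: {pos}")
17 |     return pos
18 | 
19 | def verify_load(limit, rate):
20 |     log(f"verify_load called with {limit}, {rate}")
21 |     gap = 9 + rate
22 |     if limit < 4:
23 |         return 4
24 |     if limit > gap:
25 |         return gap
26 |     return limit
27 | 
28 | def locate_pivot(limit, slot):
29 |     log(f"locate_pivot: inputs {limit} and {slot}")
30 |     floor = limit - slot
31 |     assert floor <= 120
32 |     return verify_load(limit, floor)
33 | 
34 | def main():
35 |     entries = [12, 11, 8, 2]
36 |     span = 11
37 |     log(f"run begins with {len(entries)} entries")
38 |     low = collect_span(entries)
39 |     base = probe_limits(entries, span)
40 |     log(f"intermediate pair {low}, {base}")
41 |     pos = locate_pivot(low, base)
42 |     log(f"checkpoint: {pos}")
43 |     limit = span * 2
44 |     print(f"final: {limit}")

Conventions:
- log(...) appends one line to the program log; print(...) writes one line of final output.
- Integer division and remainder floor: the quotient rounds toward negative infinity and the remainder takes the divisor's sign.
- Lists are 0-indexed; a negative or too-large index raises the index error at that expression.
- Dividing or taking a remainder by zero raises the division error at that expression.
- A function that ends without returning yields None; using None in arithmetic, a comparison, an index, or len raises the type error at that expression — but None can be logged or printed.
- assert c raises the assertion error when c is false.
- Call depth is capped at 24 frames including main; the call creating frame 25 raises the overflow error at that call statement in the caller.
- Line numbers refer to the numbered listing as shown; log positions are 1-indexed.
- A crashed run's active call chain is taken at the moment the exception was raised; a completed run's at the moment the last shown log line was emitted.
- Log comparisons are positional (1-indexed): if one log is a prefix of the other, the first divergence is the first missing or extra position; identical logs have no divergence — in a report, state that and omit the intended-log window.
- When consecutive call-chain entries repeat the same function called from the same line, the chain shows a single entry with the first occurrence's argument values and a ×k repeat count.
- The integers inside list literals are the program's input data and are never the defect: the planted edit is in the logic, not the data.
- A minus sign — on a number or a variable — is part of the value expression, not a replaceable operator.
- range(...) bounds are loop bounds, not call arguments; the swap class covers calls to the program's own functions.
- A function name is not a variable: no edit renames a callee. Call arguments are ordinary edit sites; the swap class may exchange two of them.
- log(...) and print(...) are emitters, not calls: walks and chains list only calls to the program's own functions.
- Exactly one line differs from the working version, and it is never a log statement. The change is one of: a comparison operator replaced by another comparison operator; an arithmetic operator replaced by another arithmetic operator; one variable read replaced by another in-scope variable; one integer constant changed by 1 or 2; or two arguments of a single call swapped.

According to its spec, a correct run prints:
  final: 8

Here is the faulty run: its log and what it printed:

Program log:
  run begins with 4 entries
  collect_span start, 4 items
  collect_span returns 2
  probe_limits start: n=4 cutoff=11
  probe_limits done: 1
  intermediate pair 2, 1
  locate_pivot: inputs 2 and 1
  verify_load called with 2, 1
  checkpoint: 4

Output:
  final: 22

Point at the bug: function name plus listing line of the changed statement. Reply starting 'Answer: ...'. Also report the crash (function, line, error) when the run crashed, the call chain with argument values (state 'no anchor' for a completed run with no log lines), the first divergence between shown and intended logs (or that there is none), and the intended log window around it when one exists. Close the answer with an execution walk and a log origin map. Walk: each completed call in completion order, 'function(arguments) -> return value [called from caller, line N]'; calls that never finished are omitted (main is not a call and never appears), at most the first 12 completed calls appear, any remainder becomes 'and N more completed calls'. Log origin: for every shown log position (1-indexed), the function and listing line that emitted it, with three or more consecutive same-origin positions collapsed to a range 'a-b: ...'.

Answer: the defect is in main at line 43.
Core observation: Every logged value matches the working version; the printed result is what differs.
Call chain: main.
First divergence: none (the log streams are identical).
Execution walk:
  collect_span([12, 11, 8, 2]) -> 2  [called from main, line 38]
  probe_limits([12, 11, 8, 2], 11) -> 1  [called from main, line 39]
  verify_load(2, 1) -> 4  [called from locate_pivot, line 32]
  locate_pivot(2, 1) -> 4  [called from main, line 41]
Log origins:
  1: logged in main at line 37
  2: logged in collect_span at line 2
  3: logged in collect_span at line 7
  4: logged in probe_limits at line 11
  5: logged in probe_limits at line 16
  6: logged in main at line 40
  7: logged in locate_pivot at line 29
  8: logged in verify_load at line 20
  9: logged in main at line 42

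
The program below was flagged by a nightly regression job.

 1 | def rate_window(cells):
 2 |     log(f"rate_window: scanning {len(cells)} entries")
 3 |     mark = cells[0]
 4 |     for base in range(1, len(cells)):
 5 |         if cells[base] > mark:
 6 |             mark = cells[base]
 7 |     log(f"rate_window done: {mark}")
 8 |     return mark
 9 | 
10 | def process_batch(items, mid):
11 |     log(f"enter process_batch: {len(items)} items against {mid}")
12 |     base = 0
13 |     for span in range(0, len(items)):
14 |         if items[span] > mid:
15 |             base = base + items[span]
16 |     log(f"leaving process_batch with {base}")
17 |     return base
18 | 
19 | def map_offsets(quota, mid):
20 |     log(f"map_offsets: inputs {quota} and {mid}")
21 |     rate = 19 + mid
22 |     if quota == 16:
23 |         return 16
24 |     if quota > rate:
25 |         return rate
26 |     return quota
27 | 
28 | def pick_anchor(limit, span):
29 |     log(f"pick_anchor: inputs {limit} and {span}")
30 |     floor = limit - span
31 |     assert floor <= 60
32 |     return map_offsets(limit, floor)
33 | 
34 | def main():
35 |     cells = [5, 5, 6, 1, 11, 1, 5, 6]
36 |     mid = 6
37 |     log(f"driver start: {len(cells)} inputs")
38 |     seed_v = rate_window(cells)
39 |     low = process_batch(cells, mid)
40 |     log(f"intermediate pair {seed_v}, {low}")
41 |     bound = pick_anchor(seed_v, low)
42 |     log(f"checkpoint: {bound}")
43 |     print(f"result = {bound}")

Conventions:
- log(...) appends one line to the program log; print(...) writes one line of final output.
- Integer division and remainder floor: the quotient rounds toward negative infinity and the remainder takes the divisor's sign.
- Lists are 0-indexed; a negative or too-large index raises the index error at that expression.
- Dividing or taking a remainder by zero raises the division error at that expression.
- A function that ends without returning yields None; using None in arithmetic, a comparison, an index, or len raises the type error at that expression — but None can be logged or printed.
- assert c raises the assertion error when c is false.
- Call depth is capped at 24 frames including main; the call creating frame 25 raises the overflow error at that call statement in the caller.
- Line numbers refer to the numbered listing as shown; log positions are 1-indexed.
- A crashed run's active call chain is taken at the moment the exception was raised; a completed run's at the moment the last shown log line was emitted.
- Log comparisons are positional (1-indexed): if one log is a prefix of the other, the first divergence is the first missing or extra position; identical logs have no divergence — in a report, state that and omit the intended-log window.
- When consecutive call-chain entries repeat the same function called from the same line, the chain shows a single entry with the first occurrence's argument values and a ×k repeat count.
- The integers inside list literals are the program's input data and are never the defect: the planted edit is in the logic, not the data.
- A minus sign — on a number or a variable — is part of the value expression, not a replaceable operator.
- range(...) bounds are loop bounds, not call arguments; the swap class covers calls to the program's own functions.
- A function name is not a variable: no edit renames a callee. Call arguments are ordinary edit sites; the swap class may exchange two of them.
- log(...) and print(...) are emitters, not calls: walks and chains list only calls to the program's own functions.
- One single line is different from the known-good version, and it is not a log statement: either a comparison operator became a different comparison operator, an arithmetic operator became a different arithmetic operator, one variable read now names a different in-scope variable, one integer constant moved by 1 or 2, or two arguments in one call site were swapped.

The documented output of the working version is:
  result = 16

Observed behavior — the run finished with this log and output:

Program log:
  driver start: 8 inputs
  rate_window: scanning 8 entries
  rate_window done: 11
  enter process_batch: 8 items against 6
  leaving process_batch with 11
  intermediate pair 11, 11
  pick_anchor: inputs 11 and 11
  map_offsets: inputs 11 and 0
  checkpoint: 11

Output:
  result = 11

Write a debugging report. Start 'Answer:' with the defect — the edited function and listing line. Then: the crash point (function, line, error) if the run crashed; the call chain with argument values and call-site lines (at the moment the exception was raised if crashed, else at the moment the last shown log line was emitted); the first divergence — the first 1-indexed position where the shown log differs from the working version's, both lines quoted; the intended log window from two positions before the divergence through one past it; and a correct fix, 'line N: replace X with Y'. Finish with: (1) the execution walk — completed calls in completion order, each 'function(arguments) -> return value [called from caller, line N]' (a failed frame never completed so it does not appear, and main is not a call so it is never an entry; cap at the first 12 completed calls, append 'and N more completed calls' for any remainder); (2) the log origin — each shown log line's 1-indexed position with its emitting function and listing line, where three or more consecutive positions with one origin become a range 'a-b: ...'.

Answer: the defect is in map_offsets at line 22.
Key observation: Position 9 is the first bad log line: 'checkpoint: 11' should read 'checkpoint: 16'.
Call chain: main.
First divergence: position 9; shown 'checkpoint: 11' vs intended 'checkpoint: 16'.
Intended log window:
  7: pick_anchor: inputs 11 and 11
  8: map_offsets: inputs 11 and 0
  9: checkpoint: 16
Execution walk:
  rate_window([5, 5, 6, 1, 11, 1, 5, 6]) -> 11  [called from main, line 38]
  process_batch([5, 5, 6, 1, 11, 1, 5, 6], 6) -> 11  [called from main, line 39]
  map_offsets(11, 0) -> 11  [called from pick_anchor, line 32]
  pick_anchor(11, 11) -> 11  [called from main, line 41]
Origin of each log line:
  1: emitted by main (line 37)
  2: emitted by rate_window (line 2)
  3: emitted by rate_window (line 7)
  4: emitted by process_batch (line 11)
  5: emitted by process_batch (line 16)
  6: emitted by main (line 40)
  7: emitted by pick_anchor (line 29)
  8: emitted by map_offsets (line 20)
  9: emitted by main (line 42)
A correct fix: line 22: replace `==` with `<`.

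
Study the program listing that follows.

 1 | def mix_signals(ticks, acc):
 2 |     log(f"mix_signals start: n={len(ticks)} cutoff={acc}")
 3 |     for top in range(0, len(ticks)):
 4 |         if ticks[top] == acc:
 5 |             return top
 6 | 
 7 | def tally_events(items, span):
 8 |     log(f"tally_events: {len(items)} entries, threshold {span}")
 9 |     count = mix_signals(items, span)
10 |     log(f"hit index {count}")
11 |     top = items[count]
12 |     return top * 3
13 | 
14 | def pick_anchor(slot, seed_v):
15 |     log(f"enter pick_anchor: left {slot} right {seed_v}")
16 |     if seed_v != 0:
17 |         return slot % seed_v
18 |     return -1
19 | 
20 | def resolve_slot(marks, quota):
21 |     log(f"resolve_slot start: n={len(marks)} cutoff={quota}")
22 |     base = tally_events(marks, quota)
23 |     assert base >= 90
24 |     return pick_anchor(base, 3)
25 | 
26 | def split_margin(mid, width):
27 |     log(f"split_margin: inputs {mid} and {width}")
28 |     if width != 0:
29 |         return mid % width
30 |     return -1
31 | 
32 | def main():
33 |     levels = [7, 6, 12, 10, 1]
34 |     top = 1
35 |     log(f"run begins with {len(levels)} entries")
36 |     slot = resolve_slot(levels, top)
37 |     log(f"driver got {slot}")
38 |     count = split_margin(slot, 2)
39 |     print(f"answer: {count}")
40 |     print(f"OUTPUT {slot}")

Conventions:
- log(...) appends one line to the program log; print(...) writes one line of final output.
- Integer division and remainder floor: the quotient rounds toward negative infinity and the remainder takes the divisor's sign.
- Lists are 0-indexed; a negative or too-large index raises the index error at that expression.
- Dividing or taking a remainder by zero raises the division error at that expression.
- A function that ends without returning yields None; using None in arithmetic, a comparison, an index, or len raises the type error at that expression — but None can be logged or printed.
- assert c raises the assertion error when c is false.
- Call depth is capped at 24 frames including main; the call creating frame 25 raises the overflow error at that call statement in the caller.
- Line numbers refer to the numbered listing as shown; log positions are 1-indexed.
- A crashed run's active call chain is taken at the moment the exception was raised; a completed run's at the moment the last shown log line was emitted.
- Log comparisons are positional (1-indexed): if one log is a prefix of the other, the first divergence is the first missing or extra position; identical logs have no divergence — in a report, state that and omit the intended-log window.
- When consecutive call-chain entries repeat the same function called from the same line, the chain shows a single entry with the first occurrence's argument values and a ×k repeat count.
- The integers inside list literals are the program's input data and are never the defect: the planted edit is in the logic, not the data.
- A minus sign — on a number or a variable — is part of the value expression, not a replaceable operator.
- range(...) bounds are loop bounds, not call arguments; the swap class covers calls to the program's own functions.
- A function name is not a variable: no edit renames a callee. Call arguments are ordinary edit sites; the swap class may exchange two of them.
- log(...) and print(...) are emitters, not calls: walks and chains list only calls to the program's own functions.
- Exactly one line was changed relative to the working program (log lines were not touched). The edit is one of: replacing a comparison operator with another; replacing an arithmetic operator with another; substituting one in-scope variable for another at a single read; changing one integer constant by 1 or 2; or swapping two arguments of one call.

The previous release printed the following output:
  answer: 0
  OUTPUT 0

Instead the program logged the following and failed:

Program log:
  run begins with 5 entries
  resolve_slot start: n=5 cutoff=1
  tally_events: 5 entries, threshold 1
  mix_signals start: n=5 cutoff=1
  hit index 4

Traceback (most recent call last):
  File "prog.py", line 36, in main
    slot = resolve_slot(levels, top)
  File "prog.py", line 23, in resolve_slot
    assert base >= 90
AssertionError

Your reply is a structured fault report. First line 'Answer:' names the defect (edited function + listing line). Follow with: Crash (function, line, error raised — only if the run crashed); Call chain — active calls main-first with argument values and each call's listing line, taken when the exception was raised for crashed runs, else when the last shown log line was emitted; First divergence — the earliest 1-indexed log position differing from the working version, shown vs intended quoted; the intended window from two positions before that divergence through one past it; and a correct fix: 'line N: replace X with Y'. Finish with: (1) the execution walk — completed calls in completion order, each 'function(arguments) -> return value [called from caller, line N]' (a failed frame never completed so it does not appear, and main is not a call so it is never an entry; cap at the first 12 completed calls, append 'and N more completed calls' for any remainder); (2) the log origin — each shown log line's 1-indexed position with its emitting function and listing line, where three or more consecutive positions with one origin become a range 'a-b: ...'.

Answer: the defect is in resolve_slot at line 23.
Core observation: The log ends early — 5 lines, where the working version next logs 'enter pick_anchor: left 3 right 3'.
Crash: resolve_slot, line 23, AssertionError.
Call chain: main -> resolve_slot([7, 6, 12, 10, 1], 1) (called at line 36).
First divergence: position 6 — after 5 matching lines the faulty run goes silent; intended next line 'enter pick_anchor: left 3 right 3'.
Intended log window:
  4: mix_signals start: n=5 cutoff=1
  5: hit index 4
  6: enter pick_anchor: left 3 right 3
  7: driver got 0
Execution walk:
  mix_signals([7, 6, 12, 10, 1], 1) -> 4  [called from tally_events, line 9]
  tally_events([7, 6, 12, 10, 1], 1) -> 3  [called from resolve_slot, line 22]
Origin of each log line:
  1: from main, line 35
  2: from resolve_slot, line 21
  3: from tally_events, line 8
  4: from mix_signals, line 2
  5: from tally_events, line 10
A correct fix: line 23: replace `>=` with `<=`.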